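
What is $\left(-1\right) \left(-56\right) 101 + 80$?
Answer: $5736$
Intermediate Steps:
$\left(-1\right) \left(-56\right) 101 + 80 = 56 \cdot 101 + 80 = 5656 + 80 = 5736$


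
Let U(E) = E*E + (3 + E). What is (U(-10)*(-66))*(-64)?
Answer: 392832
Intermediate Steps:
U(E) = 3 + E + E² (U(E) = E² + (3 + E) = 3 + E + E²)
(U(-10)*(-66))*(-64) = ((3 - 10 + (-10)²)*(-66))*(-64) = ((3 - 10 + 100)*(-66))*(-64) = (93*(-66))*(-64) = -6138*(-64) = 392832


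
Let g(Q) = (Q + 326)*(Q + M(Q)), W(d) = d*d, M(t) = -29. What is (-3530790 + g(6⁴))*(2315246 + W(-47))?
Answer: -3419905422780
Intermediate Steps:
W(d) = d²
g(Q) = (-29 + Q)*(326 + Q) (g(Q) = (Q + 326)*(Q - 29) = (326 + Q)*(-29 + Q) = (-29 + Q)*(326 + Q))
(-3530790 + g(6⁴))*(2315246 + W(-47)) = (-3530790 + (-9454 + (6⁴)² + 297*6⁴))*(2315246 + (-47)²) = (-3530790 + (-9454 + 1296² + 297*1296))*(2315246 + 2209) = (-3530790 + (-9454 + 1679616 + 384912))*2317455 = (-3530790 + 2055074)*2317455 = -1475716*2317455 = -3419905422780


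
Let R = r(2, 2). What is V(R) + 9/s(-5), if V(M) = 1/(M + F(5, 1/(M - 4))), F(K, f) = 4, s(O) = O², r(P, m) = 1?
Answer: 14/25 ≈ 0.56000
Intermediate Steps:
R = 1
V(M) = 1/(4 + M) (V(M) = 1/(M + 4) = 1/(4 + M))
V(R) + 9/s(-5) = 1/(4 + 1) + 9/(-5)² = 1/5 + 9/25 = ⅕ + (1/25)*9 = ⅕ + 9/25 = 14/25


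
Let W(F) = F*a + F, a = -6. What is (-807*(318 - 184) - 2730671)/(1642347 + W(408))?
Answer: -2838809/1640307 ≈ -1.7307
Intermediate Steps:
W(F) = -5*F (W(F) = F*(-6) + F = -6*F + F = -5*F)
(-807*(318 - 184) - 2730671)/(1642347 + W(408)) = (-807*(318 - 184) - 2730671)/(1642347 - 5*408) = (-807*134 - 2730671)/(1642347 - 2040) = (-108138 - 2730671)/1640307 = -2838809*1/1640307 = -2838809/1640307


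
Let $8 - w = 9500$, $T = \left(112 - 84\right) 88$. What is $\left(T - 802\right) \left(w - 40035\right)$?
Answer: $-82313874$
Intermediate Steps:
$T = 2464$ ($T = 28 \cdot 88 = 2464$)
$w = -9492$ ($w = 8 - 9500 = -9492$)
$\left(T - 802\right) \left(w - 40035\right) = \left(2464 - 802\right) \left(-9492 - 40035\right) = 1662 \left(-49527\right) = -82313874$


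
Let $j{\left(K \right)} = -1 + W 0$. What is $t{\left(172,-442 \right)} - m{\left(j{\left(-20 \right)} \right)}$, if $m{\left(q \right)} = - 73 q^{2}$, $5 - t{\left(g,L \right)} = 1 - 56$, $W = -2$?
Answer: $133$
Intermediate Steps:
$j{\left(K \right)} = -1$ ($j{\left(K \right)} = -1 - 0 = -1 + 0 = -1$)
$t{\left(g,L \right)} = 60$ ($t{\left(g,L \right)} = 5 - \left(1 - 56\right) = 5 - -55 = 5 + 55 = 60$)
$t{\left(172,-442 \right)} - m{\left(j{\left(-20 \right)} \right)} = 60 - - 73 \left(-1\right)^{2} = 60 - \left(-73\right) 1 = 60 - -73 = 60 + 73 = 133$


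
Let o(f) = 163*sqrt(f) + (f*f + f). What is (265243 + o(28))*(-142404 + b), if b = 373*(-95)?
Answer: -47314955145 - 57975514*sqrt(7) ≈ -4.7468e+10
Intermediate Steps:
b = -35435
o(f) = f + f**2 + 163*sqrt(f) (o(f) = 163*sqrt(f) + (f**2 + f) = 163*sqrt(f) + (f + f**2) = f + f**2 + 163*sqrt(f))
(265243 + o(28))*(-142404 + b) = (265243 + (28 + 28**2 + 163*sqrt(28)))*(-142404 - 35435) = (265243 + (28 + 784 + 163*(2*sqrt(7))))*(-177839) = (265243 + (28 + 784 + 326*sqrt(7)))*(-177839) = (265243 + (812 + 326*sqrt(7)))*(-177839) = (266055 + 326*sqrt(7))*(-177839) = -47314955145 - 57975514*sqrt(7)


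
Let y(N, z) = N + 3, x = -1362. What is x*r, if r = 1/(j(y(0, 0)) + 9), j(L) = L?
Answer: -227/2 ≈ -113.50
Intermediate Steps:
y(N, z) = 3 + N
r = 1/12 (r = 1/((3 + 0) + 9) = 1/(3 + 9) = 1/12 ≈ 0.083333)
x*r = -1362*1/12 = -227/2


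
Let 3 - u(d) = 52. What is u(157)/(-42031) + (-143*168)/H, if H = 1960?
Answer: -18029584/1471085 ≈ -12.256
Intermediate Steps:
u(d) = -49 (u(d) = 3 - 1*52 = 3 - 52 = -49)
u(157)/(-42031) + (-143*168)/H = -49/(-42031) - 143*168/1960 = -49*(-1/42031) - 24024*1/1960 = 49/42031 - 429/35 = -18029584/1471085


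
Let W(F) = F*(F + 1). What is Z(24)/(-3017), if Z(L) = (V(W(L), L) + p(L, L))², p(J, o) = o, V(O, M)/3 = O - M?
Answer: -3069504/3017 ≈ -1017.4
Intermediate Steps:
W(F) = F*(1 + F)
V(O, M) = -3*M + 3*O (V(O, M) = 3*(O - M) = -3*M + 3*O)
Z(L) = (-2*L + 3*L*(1 + L))² (Z(L) = ((-3*L + 3*(L*(1 + L))) + L)² = ((-3*L + 3*L*(1 + L)) + L)² = (-2*L + 3*L*(1 + L))²)
Z(24)/(-3017) = (24²*(1 + 3*24)²)/(-3017) = (576*(1 + 72)²)*(-1/3017) = (576*73²)*(-1/3017) = (576*5329)*(-1/3017) = 3069504*(-1/3017) = -3069504/3017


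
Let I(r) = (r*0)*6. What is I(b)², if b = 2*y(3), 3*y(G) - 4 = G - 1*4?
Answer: 0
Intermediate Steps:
y(G) = G/3 (y(G) = 4/3 + (G - 1*4)/3 = 4/3 + (G - 4)/3 = 4/3 + (-4 + G)/3 = 4/3 + (-4/3 + G/3) = G/3)
b = 2 (b = 2*((⅓)*3) = 2*1 = 2)
I(r) = 0 (I(r) = 0*6 = 0)
I(b)² = 0² = 0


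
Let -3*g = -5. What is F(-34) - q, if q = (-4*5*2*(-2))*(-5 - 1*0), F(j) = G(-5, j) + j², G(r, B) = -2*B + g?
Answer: 4877/3 ≈ 1625.7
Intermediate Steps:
g = 5/3 (g = -⅓*(-5) = 5/3 ≈ 1.6667)
G(r, B) = 5/3 - 2*B (G(r, B) = -2*B + 5/3 = 5/3 - 2*B)
F(j) = 5/3 + j² - 2*j (F(j) = (5/3 - 2*j) + j² = 5/3 + j² - 2*j)
q = -400 (q = (-40*(-2))*(-5 + 0) = -4*(-20)*(-5) = 80*(-5) = -400)
F(-34) - q = (5/3 + (-34)² - 2*(-34)) - 1*(-400) = (5/3 + 1156 + 68) + 400 = 3677/3 + 400 = 4877/3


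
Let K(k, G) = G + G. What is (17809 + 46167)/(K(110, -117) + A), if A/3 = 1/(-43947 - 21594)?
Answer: -1397683672/5112199 ≈ -273.40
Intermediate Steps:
K(k, G) = 2*G
A = -1/21847 (A = 3/(-43947 - 21594) = 3/(-65541) = 3*(-1/65541) = -1/21847 ≈ -4.5773e-5)
(17809 + 46167)/(K(110, -117) + A) = (17809 + 46167)/(2*(-117) - 1/21847) = 63976/(-234 - 1/21847) = 63976/(-5112199/21847) = 63976*(-21847/5112199) = -1397683672/5112199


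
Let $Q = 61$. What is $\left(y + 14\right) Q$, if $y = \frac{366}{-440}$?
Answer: $\frac{176717}{220} \approx 803.26$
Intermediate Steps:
$y = - \frac{183}{220}$ ($y = 366 \left(- \frac{1}{440}\right) = - \frac{183}{220} \approx -0.83182$)
$\left(y + 14\right) Q = \left(- \frac{183}{220} + 14\right) 61 = \frac{2897}{220} \cdot 61 = \frac{176717}{220}$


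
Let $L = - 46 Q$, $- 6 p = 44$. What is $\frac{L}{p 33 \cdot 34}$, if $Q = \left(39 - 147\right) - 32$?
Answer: $- \frac{1610}{2057} \approx -0.78269$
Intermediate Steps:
$p = - \frac{22}{3}$ ($p = \left(- \frac{1}{6}\right) 44 = - \frac{22}{3} \approx -7.3333$)
$Q = -140$ ($Q = -108 - 32 = -140$)
$L = 6440$ ($L = \left(-46\right) \left(-140\right) = 6440$)
$\frac{L}{p 33 \cdot 34} = \frac{6440}{\left(- \frac{22}{3}\right) 33 \cdot 34} = \frac{6440}{\left(-242\right) 34} = \frac{6440}{-8228} = 6440 \left(- \frac{1}{8228}\right) = - \frac{1610}{2057}$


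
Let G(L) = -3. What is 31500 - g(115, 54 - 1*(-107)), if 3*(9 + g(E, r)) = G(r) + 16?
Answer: 94514/3 ≈ 31505.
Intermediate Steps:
g(E, r) = -14/3 (g(E, r) = -9 + (-3 + 16)/3 = -9 + (1/3)*13 = -9 + 13/3 = -14/3)
31500 - g(115, 54 - 1*(-107)) = 31500 - 1*(-14/3) = 31500 + 14/3 = 94514/3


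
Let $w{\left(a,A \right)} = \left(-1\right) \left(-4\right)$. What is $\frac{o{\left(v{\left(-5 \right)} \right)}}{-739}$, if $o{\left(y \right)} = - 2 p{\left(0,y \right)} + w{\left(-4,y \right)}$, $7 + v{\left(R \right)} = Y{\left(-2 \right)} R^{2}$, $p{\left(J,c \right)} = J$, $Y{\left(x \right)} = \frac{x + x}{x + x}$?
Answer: $- \frac{4}{739} \approx -0.0054127$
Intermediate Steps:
$Y{\left(x \right)} = 1$ ($Y{\left(x \right)} = \frac{2 x}{2 x} = 2 x \frac{1}{2 x} = 1$)
$w{\left(a,A \right)} = 4$
$v{\left(R \right)} = -7 + R^{2}$ ($v{\left(R \right)} = -7 + 1 R^{2} = -7 + R^{2}$)
$o{\left(y \right)} = 4$ ($o{\left(y \right)} = \left(-2\right) 0 + 4 = 0 + 4 = 4$)
$\frac{o{\left(v{\left(-5 \right)} \right)}}{-739} = \frac{4}{-739} = 4 \left(- \frac{1}{739}\right) = - \frac{4}{739}$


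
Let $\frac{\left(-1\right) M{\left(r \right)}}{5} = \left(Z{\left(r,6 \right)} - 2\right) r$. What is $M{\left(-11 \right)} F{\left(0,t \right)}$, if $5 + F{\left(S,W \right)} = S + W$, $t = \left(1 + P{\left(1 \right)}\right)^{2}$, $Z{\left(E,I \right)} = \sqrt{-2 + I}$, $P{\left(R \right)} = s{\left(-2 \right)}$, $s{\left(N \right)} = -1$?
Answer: $0$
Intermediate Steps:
$P{\left(R \right)} = -1$
$t = 0$ ($t = \left(1 - 1\right)^{2} = 0^{2} = 0$)
$F{\left(S,W \right)} = -5 + S + W$ ($F{\left(S,W \right)} = -5 + \left(S + W\right) = -5 + S + W$)
$M{\left(r \right)} = 0$ ($M{\left(r \right)} = - 5 \left(\sqrt{-2 + 6} - 2\right) r = - 5 \left(\sqrt{4} - 2\right) r = - 5 \left(2 - 2\right) r = - 5 \cdot 0 r = \left(-5\right) 0 = 0$)
$M{\left(-11 \right)} F{\left(0,t \right)} = 0 \left(-5 + 0 + 0\right) = 0 \left(-5\right) = 0$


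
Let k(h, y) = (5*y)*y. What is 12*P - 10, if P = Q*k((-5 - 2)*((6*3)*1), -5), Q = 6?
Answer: 8990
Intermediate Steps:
k(h, y) = 5*y**2
P = 750 (P = 6*(5*(-5)**2) = 6*(5*25) = 6*125 = 750)
12*P - 10 = 12*750 - 10 = 9000 - 10 = 8990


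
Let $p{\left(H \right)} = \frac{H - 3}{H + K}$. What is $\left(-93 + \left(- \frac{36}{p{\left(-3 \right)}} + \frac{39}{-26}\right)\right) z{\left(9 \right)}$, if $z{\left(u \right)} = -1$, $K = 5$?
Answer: $\frac{165}{2} \approx 82.5$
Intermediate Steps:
$p{\left(H \right)} = \frac{-3 + H}{5 + H}$ ($p{\left(H \right)} = \frac{H - 3}{H + 5} = \frac{-3 + H}{5 + H}$)
$\left(-93 + \left(- \frac{36}{p{\left(-3 \right)}} + \frac{39}{-26}\right)\right) z{\left(9 \right)} = \left(-93 - \left(\frac{3}{2} + 36 \frac{5 - 3}{-3 - 3}\right)\right) \left(-1\right) = \left(-93 - \left(\frac{3}{2} + \frac{36}{\frac{1}{2} \left(-6\right)}\right)\right) \left(-1\right) = \left(-93 - \left(\frac{3}{2} + \frac{36}{-3}\right)\right) \left(-1\right) = \left(-93 - - \frac{21}{2}\right) \left(-1\right) = \left(-93 + \left(12 - \frac{3}{2}\right)\right) \left(-1\right) = \left(-93 + \frac{21}{2}\right) \left(-1\right) = \left(- \frac{165}{2}\right) \left(-1\right) = \frac{165}{2}$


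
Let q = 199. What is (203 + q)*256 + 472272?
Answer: 575184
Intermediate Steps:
(203 + q)*256 + 472272 = (203 + 199)*256 + 472272 = 402*256 + 472272 = 102912 + 472272 = 575184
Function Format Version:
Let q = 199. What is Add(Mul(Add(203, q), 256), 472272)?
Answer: 575184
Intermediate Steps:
Add(Mul(Add(203, q), 256), 472272) = Add(Mul(Add(203, 199), 256), 472272) = Add(Mul(402, 256), 472272) = Add(102912, 472272) = 575184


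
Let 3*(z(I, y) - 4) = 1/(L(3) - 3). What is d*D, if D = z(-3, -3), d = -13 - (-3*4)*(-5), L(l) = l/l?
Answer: -1679/6 ≈ -279.83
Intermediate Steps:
L(l) = 1
d = -73 (d = -13 - (-12)*(-5) = -13 - 1*60 = -13 - 60 = -73)
z(I, y) = 23/6 (z(I, y) = 4 + 1/(3*(1 - 3)) = 4 + (⅓)/(-2) = 4 + (⅓)*(-½) = 4 - ⅙ = 23/6)
D = 23/6 ≈ 3.8333
d*D = -73*23/6 = -1679/6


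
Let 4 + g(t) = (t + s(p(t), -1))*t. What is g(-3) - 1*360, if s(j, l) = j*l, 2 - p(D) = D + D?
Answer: -331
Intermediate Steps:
p(D) = 2 - 2*D (p(D) = 2 - (D + D) = 2 - 2*D)
g(t) = -4 + t*(-2 + 3*t) (g(t) = -4 + (t + (2 - 2*t)*(-1))*t = -4 + (t + (-2 + 2*t))*t = -4 + (-2 + 3*t)*t = -4 + t*(-2 + 3*t))
g(-3) - 1*360 = (-4 - 2*(-3) + 3*(-3)²) - 1*360 = (-4 + 6 + 3*9) - 360 = (-4 + 6 + 27) - 360 = 29 - 360 = -331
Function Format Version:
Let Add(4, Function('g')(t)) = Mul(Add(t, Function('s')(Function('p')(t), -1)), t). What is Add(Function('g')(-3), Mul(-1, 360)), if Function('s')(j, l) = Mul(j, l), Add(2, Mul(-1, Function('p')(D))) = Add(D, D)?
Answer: -331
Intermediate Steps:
Function('p')(D) = Add(2, Mul(-2, D)) (Function('p')(D) = Add(2, Mul(-1, Add(D, D))) = Add(2, Mul(-1, Mul(2, D))) = Add(2, Mul(-2, D)))
Function('g')(t) = Add(-4, Mul(t, Add(-2, Mul(3, t)))) (Function('g')(t) = Add(-4, Mul(Add(t, Mul(Add(2, Mul(-2, t)), -1)), t)) = Add(-4, Mul(Add(t, Add(-2, Mul(2, t))), t)) = Add(-4, Mul(Add(-2, Mul(3, t)), t)) = Add(-4, Mul(t, Add(-2, Mul(3, t)))))
Add(Function('g')(-3), Mul(-1, 360)) = Add(Add(-4, Mul(-2, -3), Mul(3, Pow(-3, 2))), Mul(-1, 360)) = Add(Add(-4, 6, Mul(3, 9)), -360) = Add(Add(-4, 6, 27), -360) = Add(29, -360) = -331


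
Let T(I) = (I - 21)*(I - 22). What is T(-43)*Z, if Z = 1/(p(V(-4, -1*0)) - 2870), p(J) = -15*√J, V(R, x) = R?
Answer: -59696/41189 + 624*I/41189 ≈ -1.4493 + 0.01515*I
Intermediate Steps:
T(I) = (-22 + I)*(-21 + I) (T(I) = (-21 + I)*(-22 + I) = (-22 + I)*(-21 + I))
Z = (-2870 + 30*I)/8237800 (Z = 1/(-30*I - 2870) = 1/(-2870 - 30*I) = (-2870 + 30*I)/8237800 ≈ -0.00034839 + 3.6417e-6*I)
T(-43)*Z = (462 + (-43)² - 43*(-43))*(-287/823780 + 3*I/823780) = (462 + 1849 + 1849)*(-287/823780 + 3*I/823780) = 4160*(-287/823780 + 3*I/823780) = -59696/41189 + 624*I/41189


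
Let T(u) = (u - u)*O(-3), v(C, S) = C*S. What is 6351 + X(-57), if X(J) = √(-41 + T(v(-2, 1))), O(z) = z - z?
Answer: 6351 + I*√41 ≈ 6351.0 + 6.4031*I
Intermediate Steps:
O(z) = 0
T(u) = 0 (T(u) = (u - u)*0 = 0*0 = 0)
X(J) = I*√41 (X(J) = √(-41 + 0) = √(-41) = I*√41)
6351 + X(-57) = 6351 + I*√41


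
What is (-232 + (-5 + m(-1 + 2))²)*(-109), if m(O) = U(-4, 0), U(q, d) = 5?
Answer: 25288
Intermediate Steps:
m(O) = 5
(-232 + (-5 + m(-1 + 2))²)*(-109) = (-232 + (-5 + 5)²)*(-109) = (-232 + 0²)*(-109) = (-232 + 0)*(-109) = -232*(-109) = 25288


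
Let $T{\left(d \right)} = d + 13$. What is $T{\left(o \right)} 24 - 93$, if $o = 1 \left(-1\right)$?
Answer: $195$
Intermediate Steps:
$o = -1$
$T{\left(d \right)} = 13 + d$
$T{\left(o \right)} 24 - 93 = \left(13 - 1\right) 24 - 93 = 12 \cdot 24 - 93 = 288 - 93 = 195$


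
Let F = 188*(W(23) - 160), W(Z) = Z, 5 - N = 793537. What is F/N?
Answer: 6439/198383 ≈ 0.032457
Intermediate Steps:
N = -793532 (N = 5 - 1*793537 = 5 - 793537 = -793532)
F = -25756 (F = 188*(23 - 160) = 188*(-137) = -25756)
F/N = -25756/(-793532) = -25756*(-1/793532) = 6439/198383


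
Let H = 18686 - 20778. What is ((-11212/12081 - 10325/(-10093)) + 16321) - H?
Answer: 2245173716738/121933533 ≈ 18413.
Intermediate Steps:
H = -2092
((-11212/12081 - 10325/(-10093)) + 16321) - H = ((-11212/12081 - 10325/(-10093)) + 16321) - 1*(-2092) = ((-11212*1/12081 - 10325*(-1/10093)) + 16321) + 2092 = ((-11212/12081 + 10325/10093) + 16321) + 2092 = (11573609/121933533 + 16321) + 2092 = 1990088765702/121933533 + 2092 = 2245173716738/121933533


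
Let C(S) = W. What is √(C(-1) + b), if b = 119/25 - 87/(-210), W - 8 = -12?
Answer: √5754/70 ≈ 1.0836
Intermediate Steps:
W = -4 (W = 8 - 12 = -4)
C(S) = -4
b = 1811/350 (b = 119*(1/25) - 87*(-1/210) = 119/25 + 29/70 = 1811/350 ≈ 5.1743)
√(C(-1) + b) = √(-4 + 1811/350) = √(411/350) = √5754/70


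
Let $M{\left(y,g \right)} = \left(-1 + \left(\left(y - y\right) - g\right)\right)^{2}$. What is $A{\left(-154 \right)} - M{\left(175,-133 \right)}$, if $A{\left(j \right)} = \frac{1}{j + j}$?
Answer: $- \frac{5366593}{308} \approx -17424.0$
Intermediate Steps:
$A{\left(j \right)} = \frac{1}{2 j}$
$M{\left(y,g \right)} = \left(-1 - g\right)^{2}$ ($M{\left(y,g \right)} = \left(-1 + \left(0 - g\right)\right)^{2} = \left(-1 - g\right)^{2}$)
$A{\left(-154 \right)} - M{\left(175,-133 \right)} = \frac{1}{2 \left(-154\right)} - \left(1 - 133\right)^{2} = \frac{1}{2} \left(- \frac{1}{154}\right) - \left(-132\right)^{2} = - \frac{1}{308} - 17424 = - \frac{5366593}{308}$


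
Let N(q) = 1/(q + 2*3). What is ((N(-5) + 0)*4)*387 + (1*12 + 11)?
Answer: 1571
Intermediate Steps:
N(q) = 1/(6 + q) (N(q) = 1/(q + 6) = 1/(6 + q))
((N(-5) + 0)*4)*387 + (1*12 + 11) = ((1/(6 - 5) + 0)*4)*387 + (1*12 + 11) = ((1/1 + 0)*4)*387 + (12 + 11) = ((1 + 0)*4)*387 + 23 = (1*4)*387 + 23 = 4*387 + 23 = 1548 + 23 = 1571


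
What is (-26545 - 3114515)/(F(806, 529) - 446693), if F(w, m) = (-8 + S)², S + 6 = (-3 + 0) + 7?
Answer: 3141060/446593 ≈ 7.0334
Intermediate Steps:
S = -2 (S = -6 + ((-3 + 0) + 7) = -6 + (-3 + 7) = -6 + 4 = -2)
F(w, m) = 100 (F(w, m) = (-8 - 2)² = (-10)² = 100)
(-26545 - 3114515)/(F(806, 529) - 446693) = (-26545 - 3114515)/(100 - 446693) = -3141060/(-446593) = -3141060*(-1/446593) = 3141060/446593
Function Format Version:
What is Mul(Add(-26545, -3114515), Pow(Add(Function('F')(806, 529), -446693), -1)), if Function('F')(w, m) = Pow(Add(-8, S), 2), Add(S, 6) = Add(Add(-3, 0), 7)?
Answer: Rational(3141060, 446593) ≈ 7.0334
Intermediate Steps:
S = -2 (S = Add(-6, Add(Add(-3, 0), 7)) = Add(-6, Add(-3, 7)) = Add(-6, 4) = -2)
Function('F')(w, m) = 100 (Function('F')(w, m) = Pow(Add(-8, -2), 2) = Pow(-10, 2) = 100)
Mul(Add(-26545, -3114515), Pow(Add(Function('F')(806, 529), -446693), -1)) = Mul(Add(-26545, -3114515), Pow(Add(100, -446693), -1)) = Mul(-3141060, Pow(-446593, -1)) = Mul(-3141060, Rational(-1, 446593)) = Rational(3141060, 446593)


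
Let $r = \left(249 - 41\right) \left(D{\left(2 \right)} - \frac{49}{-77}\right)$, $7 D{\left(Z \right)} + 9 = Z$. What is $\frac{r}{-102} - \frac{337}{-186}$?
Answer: $\frac{88811}{34782} \approx 2.5534$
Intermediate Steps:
$D{\left(Z \right)} = - \frac{9}{7} + \frac{Z}{7}$
$r = - \frac{832}{11}$ ($r = \left(249 - 41\right) \left(\left(- \frac{9}{7} + \frac{1}{7} \cdot 2\right) - \frac{49}{-77}\right) = 208 \left(\left(- \frac{9}{7} + \frac{2}{7}\right) - - \frac{7}{11}\right) = 208 \left(-1 + \frac{7}{11}\right) = 208 \left(- \frac{4}{11}\right) = - \frac{832}{11} \approx -75.636$)
$\frac{r}{-102} - \frac{337}{-186} = - \frac{832}{11 \left(-102\right)} - \frac{337}{-186} = \left(- \frac{832}{11}\right) \left(- \frac{1}{102}\right) - - \frac{337}{186} = \frac{416}{561} + \frac{337}{186} = \frac{88811}{34782}$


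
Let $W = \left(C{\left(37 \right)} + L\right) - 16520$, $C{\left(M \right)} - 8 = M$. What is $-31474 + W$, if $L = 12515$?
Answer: $-35434$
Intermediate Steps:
$C{\left(M \right)} = 8 + M$
$W = -3960$ ($W = \left(\left(8 + 37\right) + 12515\right) - 16520 = \left(45 + 12515\right) - 16520 = 12560 - 16520 = -3960$)
$-31474 + W = -31474 - 3960 = -35434$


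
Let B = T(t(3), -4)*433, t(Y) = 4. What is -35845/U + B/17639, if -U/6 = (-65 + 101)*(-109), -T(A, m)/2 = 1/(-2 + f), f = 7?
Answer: -3181738879/2076463080 ≈ -1.5323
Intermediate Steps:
T(A, m) = -⅖ (T(A, m) = -2/(-2 + 7) = -2/5 = -2*⅕ = -⅖)
U = 23544 (U = -6*(-65 + 101)*(-109) = -216*(-109) = -6*(-3924) = 23544)
B = -866/5 (B = -⅖*433 = -866/5 ≈ -173.20)
-35845/U + B/17639 = -35845/23544 - 866/5/17639 = -35845*1/23544 - 866/5*1/17639 = -35845/23544 - 866/88195 = -3181738879/2076463080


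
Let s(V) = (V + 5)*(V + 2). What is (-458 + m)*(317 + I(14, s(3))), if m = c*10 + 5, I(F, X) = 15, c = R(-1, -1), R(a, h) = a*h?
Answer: -147076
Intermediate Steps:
s(V) = (2 + V)*(5 + V) (s(V) = (5 + V)*(2 + V) = (2 + V)*(5 + V))
c = 1 (c = -1*(-1) = 1)
m = 15 (m = 1*10 + 5 = 10 + 5 = 15)
(-458 + m)*(317 + I(14, s(3))) = (-458 + 15)*(317 + 15) = -443*332 = -147076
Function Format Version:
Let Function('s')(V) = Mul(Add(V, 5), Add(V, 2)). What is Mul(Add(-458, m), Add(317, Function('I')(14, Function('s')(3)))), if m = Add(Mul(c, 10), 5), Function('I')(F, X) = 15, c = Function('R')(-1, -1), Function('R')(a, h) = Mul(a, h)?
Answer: -147076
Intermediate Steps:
Function('s')(V) = Mul(Add(2, V), Add(5, V)) (Function('s')(V) = Mul(Add(5, V), Add(2, V)) = Mul(Add(2, V), Add(5, V)))
c = 1 (c = Mul(-1, -1) = 1)
m = 15 (m = Add(Mul(1, 10), 5) = Add(10, 5) = 15)
Mul(Add(-458, m), Add(317, Function('I')(14, Function('s')(3)))) = Mul(Add(-458, 15), Add(317, 15)) = Mul(-443, 332) = -147076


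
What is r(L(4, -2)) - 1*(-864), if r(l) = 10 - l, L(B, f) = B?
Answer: 870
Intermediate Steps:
r(L(4, -2)) - 1*(-864) = (10 - 1*4) - 1*(-864) = (10 - 4) + 864 = 6 + 864 = 870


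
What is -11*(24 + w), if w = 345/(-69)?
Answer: -209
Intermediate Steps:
w = -5 (w = 345*(-1/69) = -5)
-11*(24 + w) = -11*(24 - 5) = -11*19 = -209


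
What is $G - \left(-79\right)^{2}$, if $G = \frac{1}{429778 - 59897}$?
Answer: $- \frac{2308427320}{369881} \approx -6241.0$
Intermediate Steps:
$G = \frac{1}{369881} \approx 2.7036 \cdot 10^{-6}$
$G - \left(-79\right)^{2} = \frac{1}{369881} - \left(-79\right)^{2} = \frac{1}{369881} - 6241 = - \frac{2308427320}{369881}$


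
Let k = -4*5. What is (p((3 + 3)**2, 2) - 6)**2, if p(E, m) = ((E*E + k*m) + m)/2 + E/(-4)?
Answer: 376996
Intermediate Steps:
k = -20
p(E, m) = E**2/2 - 19*m/2 - E/4 (p(E, m) = ((E*E - 20*m) + m)/2 + E/(-4) = ((E**2 - 20*m) + m)*(1/2) + E*(-1/4) = (E**2 - 19*m)*(1/2) - E/4 = (E**2/2 - 19*m/2) - E/4 = E**2/2 - 19*m/2 - E/4)
(p((3 + 3)**2, 2) - 6)**2 = ((((3 + 3)**2)**2/2 - 19/2*2 - (3 + 3)**2/4) - 6)**2 = (((6**2)**2/2 - 19 - 1/4*6**2) - 6)**2 = (((1/2)*36**2 - 19 - 1/4*36) - 6)**2 = (((1/2)*1296 - 19 - 9) - 6)**2 = ((648 - 19 - 9) - 6)**2 = (620 - 6)**2 = 614**2 = 376996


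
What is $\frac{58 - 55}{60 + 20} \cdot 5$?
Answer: $\frac{3}{16} \approx 0.1875$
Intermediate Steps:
$\frac{58 - 55}{60 + 20} \cdot 5 = \frac{3}{80} \cdot 5 = \frac{3}{16}$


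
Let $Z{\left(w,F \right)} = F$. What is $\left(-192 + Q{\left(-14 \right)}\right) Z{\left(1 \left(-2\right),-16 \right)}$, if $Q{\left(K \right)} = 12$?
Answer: $2880$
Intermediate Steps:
$\left(-192 + Q{\left(-14 \right)}\right) Z{\left(1 \left(-2\right),-16 \right)} = \left(-192 + 12\right) \left(-16\right) = \left(-180\right) \left(-16\right) = 2880$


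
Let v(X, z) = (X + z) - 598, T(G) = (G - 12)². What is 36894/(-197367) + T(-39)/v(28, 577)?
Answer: 171031103/460523 ≈ 371.38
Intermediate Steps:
T(G) = (-12 + G)²
v(X, z) = -598 + X + z
36894/(-197367) + T(-39)/v(28, 577) = 36894/(-197367) + (-12 - 39)²/(-598 + 28 + 577) = 36894*(-1/197367) + (-51)²/7 = -12298/65789 + 2601*(⅐) = -12298/65789 + 2601/7 = 171031103/460523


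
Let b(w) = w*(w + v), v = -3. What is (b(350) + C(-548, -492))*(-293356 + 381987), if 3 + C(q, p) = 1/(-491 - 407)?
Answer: 9666044124555/898 ≈ 1.0764e+10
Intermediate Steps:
b(w) = w*(-3 + w) (b(w) = w*(w - 3) = w*(-3 + w))
C(q, p) = -2695/898 (C(q, p) = -3 + 1/(-491 - 407) = -3 + 1/(-898) = -3 - 1/898 = -2695/898)
(b(350) + C(-548, -492))*(-293356 + 381987) = (350*(-3 + 350) - 2695/898)*(-293356 + 381987) = (350*347 - 2695/898)*88631 = (121450 - 2695/898)*88631 = (109059405/898)*88631 = 9666044124555/898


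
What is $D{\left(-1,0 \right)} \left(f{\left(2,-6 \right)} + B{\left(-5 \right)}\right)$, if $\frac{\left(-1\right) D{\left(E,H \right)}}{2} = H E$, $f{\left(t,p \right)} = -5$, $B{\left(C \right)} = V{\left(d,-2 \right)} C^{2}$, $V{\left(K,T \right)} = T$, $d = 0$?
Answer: $0$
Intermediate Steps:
$B{\left(C \right)} = - 2 C^{2}$
$D{\left(E,H \right)} = - 2 E H$ ($D{\left(E,H \right)} = - 2 H E = - 2 E H$)
$D{\left(-1,0 \right)} \left(f{\left(2,-6 \right)} + B{\left(-5 \right)}\right) = \left(-2\right) \left(-1\right) 0 \left(-5 - 2 \left(-5\right)^{2}\right) = 0 \left(-5 - 50\right) = 0 \left(-55\right) = 0$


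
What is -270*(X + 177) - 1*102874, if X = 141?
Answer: -188734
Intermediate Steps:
-270*(X + 177) - 1*102874 = -270*(141 + 177) - 1*102874 = -270*318 - 102874 = -85860 - 102874 = -188734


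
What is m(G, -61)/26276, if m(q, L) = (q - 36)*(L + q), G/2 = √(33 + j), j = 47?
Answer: 629/6569 - 194*√5/6569 ≈ 0.029716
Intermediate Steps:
G = 8*√5 (G = 2*√(33 + 47) = 2*√80 = 2*(4*√5) = 8*√5 ≈ 17.889)
m(q, L) = (-36 + q)*(L + q)
m(G, -61)/26276 = ((8*√5)² - 36*(-61) - 288*√5 - 488*√5)/26276 = (320 + 2196 - 288*√5 - 488*√5)*(1/26276) = (2516 - 776*√5)*(1/26276) = 629/6569 - 194*√5/6569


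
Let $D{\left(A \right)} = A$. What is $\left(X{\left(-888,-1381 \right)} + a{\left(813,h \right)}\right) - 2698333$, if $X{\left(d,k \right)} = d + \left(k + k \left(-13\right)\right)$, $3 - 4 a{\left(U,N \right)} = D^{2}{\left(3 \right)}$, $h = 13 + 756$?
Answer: $- \frac{5365301}{2} \approx -2.6827 \cdot 10^{6}$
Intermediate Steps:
$h = 769$
$a{\left(U,N \right)} = - \frac{3}{2}$ ($a{\left(U,N \right)} = \frac{3}{4} - \frac{3^{2}}{4} = \frac{3}{4} - \frac{9}{4} = - \frac{3}{2}$)
$X{\left(d,k \right)} = d - 12 k$ ($X{\left(d,k \right)} = d + \left(k - 13 k\right) = d - 12 k$)
$\left(X{\left(-888,-1381 \right)} + a{\left(813,h \right)}\right) - 2698333 = \left(\left(-888 - -16572\right) - \frac{3}{2}\right) - 2698333 = \left(\left(-888 + 16572\right) - \frac{3}{2}\right) - 2698333 = \left(15684 - \frac{3}{2}\right) - 2698333 = \frac{31365}{2} - 2698333 = - \frac{5365301}{2}$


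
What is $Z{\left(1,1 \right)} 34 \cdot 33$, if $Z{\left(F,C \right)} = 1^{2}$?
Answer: $1122$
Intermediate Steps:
$Z{\left(F,C \right)} = 1$
$Z{\left(1,1 \right)} 34 \cdot 33 = 1 \cdot 34 \cdot 33 = 34 \cdot 33 = 1122$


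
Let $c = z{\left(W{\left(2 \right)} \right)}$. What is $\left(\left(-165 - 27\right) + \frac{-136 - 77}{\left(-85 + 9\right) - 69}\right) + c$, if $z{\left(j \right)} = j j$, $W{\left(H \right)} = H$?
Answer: $- \frac{27047}{145} \approx -186.53$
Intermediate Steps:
$z{\left(j \right)} = j^{2}$
$c = 4$ ($c = 2^{2} = 4$)
$\left(\left(-165 - 27\right) + \frac{-136 - 77}{\left(-85 + 9\right) - 69}\right) + c = \left(\left(-165 - 27\right) + \frac{-136 - 77}{\left(-85 + 9\right) - 69}\right) + 4 = \left(-192 - \frac{213}{-76 - 69}\right) + 4 = \left(-192 - \frac{213}{-145}\right) + 4 = \left(-192 - - \frac{213}{145}\right) + 4 = \left(-192 + \frac{213}{145}\right) + 4 = - \frac{27627}{145} + 4 = - \frac{27047}{145}$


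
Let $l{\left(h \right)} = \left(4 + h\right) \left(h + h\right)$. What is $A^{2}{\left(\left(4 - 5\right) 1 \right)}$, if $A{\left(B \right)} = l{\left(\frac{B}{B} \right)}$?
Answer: $100$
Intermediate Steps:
$l{\left(h \right)} = 2 h \left(4 + h\right)$ ($l{\left(h \right)} = \left(4 + h\right) 2 h = 2 h \left(4 + h\right)$)
$A{\left(B \right)} = 10$ ($A{\left(B \right)} = 2 \frac{B}{B} \left(4 + \frac{B}{B}\right) = 2 \cdot 1 \left(4 + 1\right) = 2 \cdot 1 \cdot 5 = 10$)
$A^{2}{\left(\left(4 - 5\right) 1 \right)} = 10^{2} = 100$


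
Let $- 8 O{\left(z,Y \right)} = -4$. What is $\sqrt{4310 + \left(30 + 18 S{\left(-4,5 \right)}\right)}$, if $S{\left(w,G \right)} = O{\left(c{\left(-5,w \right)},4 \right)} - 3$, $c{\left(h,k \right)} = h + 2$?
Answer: $\sqrt{4295} \approx 65.536$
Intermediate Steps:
$c{\left(h,k \right)} = 2 + h$
$O{\left(z,Y \right)} = \frac{1}{2}$ ($O{\left(z,Y \right)} = \left(- \frac{1}{8}\right) \left(-4\right) = \frac{1}{2}$)
$S{\left(w,G \right)} = - \frac{5}{2}$ ($S{\left(w,G \right)} = \frac{1}{2} - 3 = - \frac{5}{2}$)
$\sqrt{4310 + \left(30 + 18 S{\left(-4,5 \right)}\right)} = \sqrt{4310 + \left(30 + 18 \left(- \frac{5}{2}\right)\right)} = \sqrt{4310 + \left(30 - 45\right)} = \sqrt{4310 - 15} = \sqrt{4295}$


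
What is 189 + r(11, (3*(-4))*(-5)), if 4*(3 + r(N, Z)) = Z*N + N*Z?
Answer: 516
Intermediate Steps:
r(N, Z) = -3 + N*Z/2 (r(N, Z) = -3 + (Z*N + N*Z)/4 = -3 + (N*Z + N*Z)/4 = -3 + (2*N*Z)/4 = -3 + N*Z/2)
189 + r(11, (3*(-4))*(-5)) = 189 + (-3 + (½)*11*((3*(-4))*(-5))) = 189 + (-3 + (½)*11*(-12*(-5))) = 189 + (-3 + (½)*11*60) = 189 + (-3 + 330) = 189 + 327 = 516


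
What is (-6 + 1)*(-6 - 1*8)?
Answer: 70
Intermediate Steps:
(-6 + 1)*(-6 - 1*8) = -5*(-6 - 8) = -5*(-14) = 70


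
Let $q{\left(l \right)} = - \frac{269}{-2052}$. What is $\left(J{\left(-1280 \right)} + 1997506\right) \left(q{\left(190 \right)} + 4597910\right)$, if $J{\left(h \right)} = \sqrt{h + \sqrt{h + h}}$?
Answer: $\frac{9423146254248517}{1026} + \frac{9434911589 \sqrt{-80 + i \sqrt{10}}}{513} \approx 9.1844 \cdot 10^{12} + 1.6453 \cdot 10^{8} i$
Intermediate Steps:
$q{\left(l \right)} = \frac{269}{2052}$ ($q{\left(l \right)} = \left(-269\right) \left(- \frac{1}{2052}\right) = \frac{269}{2052}$)
$J{\left(h \right)} = \sqrt{h + \sqrt{2} \sqrt{h}}$ ($J{\left(h \right)} = \sqrt{h + \sqrt{2 h}} = \sqrt{h + \sqrt{2} \sqrt{h}}$)
$\left(J{\left(-1280 \right)} + 1997506\right) \left(q{\left(190 \right)} + 4597910\right) = \left(\sqrt{-1280 + \sqrt{2} \sqrt{-1280}} + 1997506\right) \left(\frac{269}{2052} + 4597910\right) = \left(\sqrt{-1280 + \sqrt{2} \cdot 16 i \sqrt{5}} + 1997506\right) \frac{9434911589}{2052} = \left(\sqrt{-1280 + 16 i \sqrt{10}} + 1997506\right) \frac{9434911589}{2052} = \left(1997506 + \sqrt{-1280 + 16 i \sqrt{10}}\right) \frac{9434911589}{2052} = \frac{9423146254248517}{1026} + \frac{9434911589 \sqrt{-1280 + 16 i \sqrt{10}}}{2052}$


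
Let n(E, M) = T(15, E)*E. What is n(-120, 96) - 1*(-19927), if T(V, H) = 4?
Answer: 19447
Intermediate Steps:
n(E, M) = 4*E
n(-120, 96) - 1*(-19927) = 4*(-120) - 1*(-19927) = -480 + 19927 = 19447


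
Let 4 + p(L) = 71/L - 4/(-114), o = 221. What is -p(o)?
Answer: 45899/12597 ≈ 3.6436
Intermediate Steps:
p(L) = -226/57 + 71/L (p(L) = -4 + (71/L - 4/(-114)) = -4 + (71/L - 4*(-1/114)) = -4 + (71/L + 2/57) = -4 + (2/57 + 71/L) = -226/57 + 71/L)
-p(o) = -(-226/57 + 71/221) = -1*(-45899/12597) = 45899/12597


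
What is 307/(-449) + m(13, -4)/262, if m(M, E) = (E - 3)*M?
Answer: -121293/117638 ≈ -1.0311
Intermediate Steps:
m(M, E) = M*(-3 + E) (m(M, E) = (-3 + E)*M = M*(-3 + E))
307/(-449) + m(13, -4)/262 = 307/(-449) + (13*(-3 - 4))/262 = 307*(-1/449) + (13*(-7))*(1/262) = -307/449 - 91*1/262 = -307/449 - 91/262 = -121293/117638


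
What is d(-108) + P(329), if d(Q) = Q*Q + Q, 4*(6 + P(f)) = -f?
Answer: 45871/4 ≈ 11468.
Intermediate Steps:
P(f) = -6 - f/4 (P(f) = -6 + (-f)/4 = -6 - f/4)
d(Q) = Q + Q² (d(Q) = Q² + Q = Q + Q²)
d(-108) + P(329) = -108*(1 - 108) + (-6 - ¼*329) = -108*(-107) + (-6 - 329/4) = 11556 - 353/4 = 45871/4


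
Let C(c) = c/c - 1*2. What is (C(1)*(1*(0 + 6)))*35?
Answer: -210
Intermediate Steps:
C(c) = -1 (C(c) = 1 - 2 = -1)
(C(1)*(1*(0 + 6)))*35 = -(0 + 6)*35 = -6*35 = -210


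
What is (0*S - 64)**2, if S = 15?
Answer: 4096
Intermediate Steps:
(0*S - 64)**2 = (0*15 - 64)**2 = (0 - 64)**2 = (-64)**2 = 4096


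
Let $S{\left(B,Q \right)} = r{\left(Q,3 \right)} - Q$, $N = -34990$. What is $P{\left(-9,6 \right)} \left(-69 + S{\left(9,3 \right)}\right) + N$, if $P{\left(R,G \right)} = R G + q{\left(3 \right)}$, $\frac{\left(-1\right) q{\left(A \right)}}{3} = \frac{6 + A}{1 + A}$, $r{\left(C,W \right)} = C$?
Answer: $- \frac{123193}{4} \approx -30798.0$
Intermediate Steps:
$q{\left(A \right)} = - \frac{3 \left(6 + A\right)}{1 + A}$ ($q{\left(A \right)} = - 3 \frac{6 + A}{1 + A} = - \frac{3 \left(6 + A\right)}{1 + A}$)
$P{\left(R,G \right)} = - \frac{27}{4} + G R$ ($P{\left(R,G \right)} = R G + \frac{3 \left(-6 - 3\right)}{1 + 3} = G R + \frac{3 \left(-6 - 3\right)}{4} = G R + 3 \cdot \frac{1}{4} \left(-9\right) = G R - \frac{27}{4} = - \frac{27}{4} + G R$)
$S{\left(B,Q \right)} = 0$ ($S{\left(B,Q \right)} = Q - Q = 0$)
$P{\left(-9,6 \right)} \left(-69 + S{\left(9,3 \right)}\right) + N = \left(- \frac{27}{4} + 6 \left(-9\right)\right) \left(-69 + 0\right) - 34990 = \left(- \frac{27}{4} - 54\right) \left(-69\right) - 34990 = \left(- \frac{243}{4}\right) \left(-69\right) - 34990 = \frac{16767}{4} - 34990 = - \frac{123193}{4}$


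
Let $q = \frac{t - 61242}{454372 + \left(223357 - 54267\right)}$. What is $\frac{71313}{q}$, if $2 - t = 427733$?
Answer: $- \frac{14820315202}{162991} \approx -90927.0$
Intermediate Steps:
$t = -427731$ ($t = 2 - 427733 = -427731$)
$q = - \frac{488973}{623462}$ ($q = \frac{-427731 - 61242}{454372 + \left(223357 - 54267\right)} = - \frac{488973}{454372 + 169090} = - \frac{488973}{623462} \approx -0.78429$)
$\frac{71313}{q} = \frac{71313}{- \frac{488973}{623462}} = 71313 \left(- \frac{623462}{488973}\right) = - \frac{14820315202}{162991}$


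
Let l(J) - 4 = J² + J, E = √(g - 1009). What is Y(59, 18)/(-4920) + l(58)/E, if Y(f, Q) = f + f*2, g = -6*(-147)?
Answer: -59/1640 - 3426*I*√127/127 ≈ -0.035976 - 304.01*I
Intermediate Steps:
g = 882
E = I*√127 (E = √(882 - 1009) = √(-127) = I*√127 ≈ 11.269*I)
l(J) = 4 + J + J² (l(J) = 4 + (J² + J) = 4 + (J + J²) = 4 + J + J²)
Y(f, Q) = 3*f (Y(f, Q) = f + 2*f = 3*f)
Y(59, 18)/(-4920) + l(58)/E = (3*59)/(-4920) + (4 + 58 + 58²)/((I*√127)) = 177*(-1/4920) + (4 + 58 + 3364)*(-I*√127/127) = -59/1640 + 3426*(-I*√127/127) = -59/1640 - 3426*I*√127/127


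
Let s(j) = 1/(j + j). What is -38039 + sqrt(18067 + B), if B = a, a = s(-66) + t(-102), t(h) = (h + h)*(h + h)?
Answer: -38039 + sqrt(259979115)/66 ≈ -37795.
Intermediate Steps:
s(j) = 1/(2*j)
t(h) = 4*h**2 (t(h) = (2*h)*(2*h) = 4*h**2)
a = 5493311/132 (a = (1/2)/(-66) + 4*(-102)**2 = (1/2)*(-1/66) + 4*10404 = -1/132 + 41616 = 5493311/132 ≈ 41616.)
B = 5493311/132 ≈ 41616.
-38039 + sqrt(18067 + B) = -38039 + sqrt(18067 + 5493311/132) = -38039 + sqrt(7878155/132) = -38039 + sqrt(259979115)/66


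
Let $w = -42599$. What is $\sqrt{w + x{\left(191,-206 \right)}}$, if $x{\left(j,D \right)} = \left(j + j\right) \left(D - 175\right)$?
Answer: $i \sqrt{188141} \approx 433.75 i$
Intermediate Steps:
$x{\left(j,D \right)} = 2 j \left(-175 + D\right)$
$\sqrt{w + x{\left(191,-206 \right)}} = \sqrt{-42599 + 2 \cdot 191 \left(-175 - 206\right)} = \sqrt{-42599 + 2 \cdot 191 \left(-381\right)} = \sqrt{-42599 - 145542} = \sqrt{-188141} = i \sqrt{188141}$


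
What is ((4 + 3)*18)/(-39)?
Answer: -42/13 ≈ -3.2308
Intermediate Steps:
((4 + 3)*18)/(-39) = (7*18)*(-1/39) = 126*(-1/39) = -42/13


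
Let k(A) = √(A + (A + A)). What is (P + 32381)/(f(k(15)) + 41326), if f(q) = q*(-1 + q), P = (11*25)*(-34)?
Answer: 952815501/1711559596 + 69093*√5/1711559596 ≈ 0.55678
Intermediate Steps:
P = -9350 (P = 275*(-34) = -9350)
k(A) = √3*√A (k(A) = √(A + 2*A) = √(3*A) = √3*√A)
(P + 32381)/(f(k(15)) + 41326) = (-9350 + 32381)/((√3*√15)*(-1 + √3*√15) + 41326) = 23031/((3*√5)*(-1 + 3*√5) + 41326) = 23031/(3*√5*(-1 + 3*√5) + 41326) = 23031/(41326 + 3*√5*(-1 + 3*√5))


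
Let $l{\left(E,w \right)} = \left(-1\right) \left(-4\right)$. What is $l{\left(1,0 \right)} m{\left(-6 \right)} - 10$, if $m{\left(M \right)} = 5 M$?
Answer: $-130$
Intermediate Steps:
$l{\left(E,w \right)} = 4$
$l{\left(1,0 \right)} m{\left(-6 \right)} - 10 = 4 \cdot 5 \left(-6\right) - 10 = 4 \left(-30\right) - 10 = -120 - 10 = -130$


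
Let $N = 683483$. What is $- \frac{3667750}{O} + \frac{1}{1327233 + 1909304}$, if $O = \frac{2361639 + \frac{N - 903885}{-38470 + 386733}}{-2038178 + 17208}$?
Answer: $\frac{238714863568622165614433}{76055962086275021} \approx 3.1387 \cdot 10^{6}$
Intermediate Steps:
$O = - \frac{23499178933}{20109402146}$ ($O = \frac{2361639 + \frac{683483 - 903885}{-38470 + 386733}}{-2038178 + 17208} = \frac{2361639 - \frac{220402}{348263}}{-2020970} = \left(2361639 - \frac{220402}{348263}\right) \left(- \frac{1}{2020970}\right) = \frac{822471262655}{348263} \left(- \frac{1}{2020970}\right) = - \frac{23499178933}{20109402146} \approx -1.1686$)
$- \frac{3667750}{O} + \frac{1}{1327233 + 1909304} = - \frac{3667750}{- \frac{23499178933}{20109402146}} + \frac{1}{1327233 + 1909304} = \left(-3667750\right) \left(- \frac{20109402146}{23499178933}\right) + \frac{1}{3236537} = \frac{73756259720991500}{23499178933} + \frac{1}{3236537} = \frac{238714863568622165614433}{76055962086275021}$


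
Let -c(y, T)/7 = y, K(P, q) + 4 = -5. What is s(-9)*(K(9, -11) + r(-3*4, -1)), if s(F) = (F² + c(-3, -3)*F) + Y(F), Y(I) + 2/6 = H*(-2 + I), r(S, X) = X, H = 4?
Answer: 4570/3 ≈ 1523.3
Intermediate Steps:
K(P, q) = -9 (K(P, q) = -4 - 5 = -9)
c(y, T) = -7*y
Y(I) = -25/3 + 4*I (Y(I) = -⅓ + 4*(-2 + I) = -⅓ + (-8 + 4*I) = -25/3 + 4*I)
s(F) = -25/3 + F² + 25*F (s(F) = (F² + (-7*(-3))*F) + (-25/3 + 4*F) = (F² + 21*F) + (-25/3 + 4*F) = -25/3 + F² + 25*F)
s(-9)*(K(9, -11) + r(-3*4, -1)) = (-25/3 + (-9)² + 25*(-9))*(-9 - 1) = (-25/3 + 81 - 225)*(-10) = -457/3*(-10) = 4570/3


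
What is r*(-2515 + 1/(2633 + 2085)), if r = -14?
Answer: 11865769/337 ≈ 35210.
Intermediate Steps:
r*(-2515 + 1/(2633 + 2085)) = -14*(-2515 + 1/(2633 + 2085)) = -14*(-2515 + 1/4718) = -14*(-11865769/4718) = 11865769/337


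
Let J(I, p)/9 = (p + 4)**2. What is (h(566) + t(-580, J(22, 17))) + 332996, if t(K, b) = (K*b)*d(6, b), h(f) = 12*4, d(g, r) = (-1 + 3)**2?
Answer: -8875036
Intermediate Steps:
J(I, p) = 9*(4 + p)**2 (J(I, p) = 9*(p + 4)**2 = 9*(4 + p)**2)
d(g, r) = 4 (d(g, r) = 2**2 = 4)
h(f) = 48
t(K, b) = 4*K*b (t(K, b) = (K*b)*4 = 4*K*b)
(h(566) + t(-580, J(22, 17))) + 332996 = (48 + 4*(-580)*(9*(4 + 17)**2)) + 332996 = (48 + 4*(-580)*(9*21**2)) + 332996 = (48 + 4*(-580)*(9*441)) + 332996 = (48 + 4*(-580)*3969) + 332996 = (48 - 9208080) + 332996 = -9208032 + 332996 = -8875036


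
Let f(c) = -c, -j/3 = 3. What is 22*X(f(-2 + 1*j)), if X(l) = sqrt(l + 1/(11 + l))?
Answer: 9*sqrt(66) ≈ 73.116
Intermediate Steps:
j = -9 (j = -3*3 = -9)
22*X(f(-2 + 1*j)) = 22*sqrt((1 + (-(-2 + 1*(-9)))*(11 - (-2 + 1*(-9))))/(11 - (-2 + 1*(-9)))) = 22*sqrt((1 + (-(-2 - 9))*(11 - (-2 - 9)))/(11 - (-2 - 9))) = 22*sqrt((1 + (-1*(-11))*(11 - 1*(-11)))/(11 - 1*(-11))) = 22*sqrt((1 + 11*(11 + 11))/(11 + 11)) = 22*sqrt((1 + 11*22)/22) = 22*sqrt((1 + 242)/22) = 22*sqrt((1/22)*243) = 22*sqrt(243/22) = 22*(9*sqrt(66)/22) = 9*sqrt(66)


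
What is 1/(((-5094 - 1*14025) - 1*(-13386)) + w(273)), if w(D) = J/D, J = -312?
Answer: -7/40139 ≈ -0.00017439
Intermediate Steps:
w(D) = -312/D
1/(((-5094 - 1*14025) - 1*(-13386)) + w(273)) = 1/(((-5094 - 1*14025) - 1*(-13386)) - 312/273) = 1/(((-5094 - 14025) + 13386) - 312*1/273) = 1/((-19119 + 13386) - 8/7) = 1/(-5733 - 8/7) = 1/(-40139/7) = -7/40139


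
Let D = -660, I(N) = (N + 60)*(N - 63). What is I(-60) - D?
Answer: 660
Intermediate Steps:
I(N) = (-63 + N)*(60 + N) (I(N) = (60 + N)*(-63 + N) = (-63 + N)*(60 + N))
I(-60) - D = (-3780 + (-60)**2 - 3*(-60)) - 1*(-660) = (-3780 + 3600 + 180) + 660 = 0 + 660 = 660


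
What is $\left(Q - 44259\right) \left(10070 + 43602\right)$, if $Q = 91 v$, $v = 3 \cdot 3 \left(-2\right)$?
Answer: $-2463383784$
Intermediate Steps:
$v = -18$ ($v = 9 \left(-2\right) = -18$)
$Q = -1638$ ($Q = 91 \left(-18\right) = -1638$)
$\left(Q - 44259\right) \left(10070 + 43602\right) = \left(-1638 - 44259\right) \left(10070 + 43602\right) = \left(-45897\right) 53672 = -2463383784$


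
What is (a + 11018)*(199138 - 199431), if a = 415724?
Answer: -125035406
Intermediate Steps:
(a + 11018)*(199138 - 199431) = (415724 + 11018)*(199138 - 199431) = 426742*(-293) = -125035406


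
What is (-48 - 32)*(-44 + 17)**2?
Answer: -58320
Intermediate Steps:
(-48 - 32)*(-44 + 17)**2 = -80*(-27)**2 = -80*729 = -58320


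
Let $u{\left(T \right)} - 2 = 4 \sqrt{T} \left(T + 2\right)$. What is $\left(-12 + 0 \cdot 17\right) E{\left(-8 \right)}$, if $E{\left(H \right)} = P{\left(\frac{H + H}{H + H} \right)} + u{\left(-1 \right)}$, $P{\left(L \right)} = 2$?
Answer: $-48 - 48 i \approx -48.0 - 48.0 i$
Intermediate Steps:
$u{\left(T \right)} = 2 + 4 \sqrt{T} \left(2 + T\right)$ ($u{\left(T \right)} = 2 + 4 \sqrt{T} \left(T + 2\right) = 2 + 4 \sqrt{T} \left(2 + T\right)$)
$E{\left(H \right)} = 4 + 4 i$ ($E{\left(H \right)} = 2 + \left(2 + 4 \left(-1\right)^{\frac{3}{2}} + 8 \sqrt{-1}\right) = 2 + \left(2 + 4 \left(- i\right) + 8 i\right) = 2 + \left(2 - 4 i + 8 i\right) = 2 + \left(2 + 4 i\right) = 4 + 4 i$)
$\left(-12 + 0 \cdot 17\right) E{\left(-8 \right)} = \left(-12 + 0 \cdot 17\right) \left(4 + 4 i\right) = \left(-12 + 0\right) \left(4 + 4 i\right) = - 12 \left(4 + 4 i\right) = -48 - 48 i$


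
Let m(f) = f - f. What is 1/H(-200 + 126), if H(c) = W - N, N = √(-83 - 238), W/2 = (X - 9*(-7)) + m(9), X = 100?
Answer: 326/106597 + I*√321/106597 ≈ 0.0030582 + 0.00016808*I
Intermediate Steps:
m(f) = 0
W = 326 (W = 2*((100 - 9*(-7)) + 0) = 2*((100 + 63) + 0) = 2*(163 + 0) = 2*163 = 326)
N = I*√321 (N = √(-321) = I*√321 ≈ 17.916*I)
H(c) = 326 - I*√321
1/H(-200 + 126) = 1/(326 - I*√321)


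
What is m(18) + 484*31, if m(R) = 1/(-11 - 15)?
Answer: 390103/26 ≈ 15004.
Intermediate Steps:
m(R) = -1/26 (m(R) = 1/(-26) = -1/26)
m(18) + 484*31 = -1/26 + 484*31 = -1/26 + 15004 = 390103/26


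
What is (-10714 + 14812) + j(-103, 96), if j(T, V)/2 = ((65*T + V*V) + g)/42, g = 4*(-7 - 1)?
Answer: 88547/21 ≈ 4216.5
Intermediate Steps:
g = -32 (g = 4*(-8) = -32)
j(T, V) = -32/21 + V**2/21 + 65*T/21 (j(T, V) = 2*(((65*T + V*V) - 32)/42) = 2*(((65*T + V**2) - 32)*(1/42)) = 2*(((V**2 + 65*T) - 32)*(1/42)) = 2*((-32 + V**2 + 65*T)*(1/42)) = 2*(-16/21 + V**2/42 + 65*T/42) = -32/21 + V**2/21 + 65*T/21)
(-10714 + 14812) + j(-103, 96) = (-10714 + 14812) + (-32/21 + (1/21)*96**2 + (65/21)*(-103)) = 4098 + (-32/21 + (1/21)*9216 - 6695/21) = 4098 + (-32/21 + 3072/7 - 6695/21) = 4098 + 2489/21 = 88547/21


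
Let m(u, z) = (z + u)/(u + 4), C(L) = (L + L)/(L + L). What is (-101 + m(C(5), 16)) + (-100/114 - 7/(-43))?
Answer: -1204843/12255 ≈ -98.314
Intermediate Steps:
C(L) = 1 (C(L) = (2*L)/((2*L)) = (2*L)*(1/(2*L)) = 1)
m(u, z) = (u + z)/(4 + u)
(-101 + m(C(5), 16)) + (-100/114 - 7/(-43)) = (-101 + (1 + 16)/(4 + 1)) + (-100/114 - 7/(-43)) = (-101 + 17/5) + (-100*1/114 - 7*(-1/43)) = (-101 + (1/5)*17) + (-50/57 + 7/43) = (-101 + 17/5) - 1751/2451 = -488/5 - 1751/2451 = -1204843/12255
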